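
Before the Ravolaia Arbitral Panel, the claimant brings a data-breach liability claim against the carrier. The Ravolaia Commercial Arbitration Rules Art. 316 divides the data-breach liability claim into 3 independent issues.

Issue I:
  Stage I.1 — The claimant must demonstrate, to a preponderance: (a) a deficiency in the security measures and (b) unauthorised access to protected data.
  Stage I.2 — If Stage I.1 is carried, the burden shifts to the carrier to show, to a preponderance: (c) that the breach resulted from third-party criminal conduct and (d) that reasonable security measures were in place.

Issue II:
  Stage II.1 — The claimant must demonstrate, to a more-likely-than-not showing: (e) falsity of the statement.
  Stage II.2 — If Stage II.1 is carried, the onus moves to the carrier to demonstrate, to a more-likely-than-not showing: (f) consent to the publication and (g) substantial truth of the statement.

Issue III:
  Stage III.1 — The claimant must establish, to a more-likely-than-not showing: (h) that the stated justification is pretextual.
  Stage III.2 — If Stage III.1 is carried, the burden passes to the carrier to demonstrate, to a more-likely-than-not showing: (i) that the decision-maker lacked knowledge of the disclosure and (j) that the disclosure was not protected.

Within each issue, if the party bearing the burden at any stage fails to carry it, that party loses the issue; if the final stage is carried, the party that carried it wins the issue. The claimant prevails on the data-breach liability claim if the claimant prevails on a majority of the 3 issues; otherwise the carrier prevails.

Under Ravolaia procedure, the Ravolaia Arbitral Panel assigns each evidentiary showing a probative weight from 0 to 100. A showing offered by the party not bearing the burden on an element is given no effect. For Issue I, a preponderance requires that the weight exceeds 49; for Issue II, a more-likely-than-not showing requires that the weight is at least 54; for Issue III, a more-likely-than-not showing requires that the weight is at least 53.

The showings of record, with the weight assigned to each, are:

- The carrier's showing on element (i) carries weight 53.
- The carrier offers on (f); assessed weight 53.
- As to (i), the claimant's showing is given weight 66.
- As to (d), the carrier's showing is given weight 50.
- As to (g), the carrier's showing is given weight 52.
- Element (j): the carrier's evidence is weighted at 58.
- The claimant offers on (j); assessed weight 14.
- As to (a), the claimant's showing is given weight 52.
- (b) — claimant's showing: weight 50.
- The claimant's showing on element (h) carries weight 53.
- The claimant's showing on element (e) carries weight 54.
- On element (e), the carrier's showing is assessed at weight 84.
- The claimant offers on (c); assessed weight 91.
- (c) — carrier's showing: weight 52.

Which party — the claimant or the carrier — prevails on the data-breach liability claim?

carrier

— Issue I —
At Stage I.1 the claimant must meet a preponderance (weight exceeds 49): on (a) the weight is 52, > 49, so (a) meets the standard; on (b) the weight is 50, which does exceed 49, so (b) meets the standard.
  Stage I.1 carried; the burden shifts to the carrier.
At Stage I.2 the carrier must meet a preponderance (weight exceeds 49): on (c) the weight is 52 (the claimant's 91 is given no effect), > 49, so (c) meets the standard; on (d) the weight is 50, > 49, so (d) meets the standard.
  All elements met at the final stage.
With every stage satisfied, the carrier prevails on this issue.
— Issue II —
At Stage II.1 the claimant must meet a more-likely-than-not showing (weight is at least 54): on (e) the weight is 54 (the carrier's 84 is given no effect), which does reach 54, so (e) meets the standard.
  The claimant carries Stage II.1; the carrier now bears the burden.
At Stage II.2 the carrier must meet a more-likely-than-not showing (weight is at least 54): on (f) the weight is 53, < 54, so (f) does not meet the standard; on (g) the weight is 52, which does not reach 54, so (g) does not meet the standard.
  Not every element is met, so the carrier fails to carry Stage II.2.
So the claimant prevails on this issue.
— Issue III —
Stage III.1 (claimant, a more-likely-than-not showing, weight is at least 53): (h) 53 ≥ 53 — meets.
  Stage III.1 carried; the burden shifts to the carrier.
Stage III.2 (carrier, a more-likely-than-not showing, weight is at least 53): (i) 53 (claimant's 66 disregarded) ≥ 53 — meets; (j) 58 (claimant's 14 disregarded) ≥ 53 — meets.
  All elements met at the final stage.
With every stage satisfied, the carrier prevails on this issue.
Per-issue: Issue I → carrier; Issue II → claimant; Issue III → carrier. The claimant must prevail on a majority of issues; overall, the carrier prevails.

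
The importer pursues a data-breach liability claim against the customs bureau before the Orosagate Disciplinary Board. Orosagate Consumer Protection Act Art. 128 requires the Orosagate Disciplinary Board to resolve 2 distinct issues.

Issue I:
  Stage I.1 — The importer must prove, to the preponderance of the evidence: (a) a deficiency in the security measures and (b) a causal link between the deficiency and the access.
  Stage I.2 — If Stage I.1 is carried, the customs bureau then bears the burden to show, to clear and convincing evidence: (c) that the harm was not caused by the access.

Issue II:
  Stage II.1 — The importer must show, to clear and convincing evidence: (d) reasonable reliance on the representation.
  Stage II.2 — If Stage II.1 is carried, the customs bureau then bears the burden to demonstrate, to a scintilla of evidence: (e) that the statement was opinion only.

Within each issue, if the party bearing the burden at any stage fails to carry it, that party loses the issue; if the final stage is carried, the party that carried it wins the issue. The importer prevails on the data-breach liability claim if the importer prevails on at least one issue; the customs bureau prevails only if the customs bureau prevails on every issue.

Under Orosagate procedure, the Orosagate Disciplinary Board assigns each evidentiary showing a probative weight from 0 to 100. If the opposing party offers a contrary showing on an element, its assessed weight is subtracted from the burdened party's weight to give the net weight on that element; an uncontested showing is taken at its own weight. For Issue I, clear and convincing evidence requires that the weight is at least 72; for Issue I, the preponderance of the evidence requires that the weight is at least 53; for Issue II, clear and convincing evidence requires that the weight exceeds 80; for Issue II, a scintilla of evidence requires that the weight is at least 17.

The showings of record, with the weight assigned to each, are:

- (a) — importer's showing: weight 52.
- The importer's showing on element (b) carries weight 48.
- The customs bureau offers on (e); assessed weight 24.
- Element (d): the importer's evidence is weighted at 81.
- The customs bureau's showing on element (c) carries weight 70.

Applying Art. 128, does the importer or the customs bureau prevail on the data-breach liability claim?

customs bureau

— Issue I —
Stage I.1 — burden on importer; standard: the preponderance of the evidence (weight is at least 53).
    (a): 52 < 53 [not met]
    (b): 48 < 53 [not met]
  Not every element is met, so the importer fails to carry Stage I.1.
The analysis ends at Stage I.1; the customs bureau prevails on this issue.
— Issue II —
Stage II.1 (importer, clear and convincing evidence, weight exceeds 80): (d) 81 > 80 — meets.
  All elements met. The burden passes to the customs bureau.
Stage II.2 (customs bureau, a scintilla of evidence, weight is at least 17): (e) 24 ≥ 17 — meets.
  The customs bureau carries the last stage.
Every stage carried; the customs bureau prevails on this issue.
Per-issue: Issue I → customs bureau; Issue II → customs bureau. The importer must prevail on at least one issue; overall, the customs bureau prevails.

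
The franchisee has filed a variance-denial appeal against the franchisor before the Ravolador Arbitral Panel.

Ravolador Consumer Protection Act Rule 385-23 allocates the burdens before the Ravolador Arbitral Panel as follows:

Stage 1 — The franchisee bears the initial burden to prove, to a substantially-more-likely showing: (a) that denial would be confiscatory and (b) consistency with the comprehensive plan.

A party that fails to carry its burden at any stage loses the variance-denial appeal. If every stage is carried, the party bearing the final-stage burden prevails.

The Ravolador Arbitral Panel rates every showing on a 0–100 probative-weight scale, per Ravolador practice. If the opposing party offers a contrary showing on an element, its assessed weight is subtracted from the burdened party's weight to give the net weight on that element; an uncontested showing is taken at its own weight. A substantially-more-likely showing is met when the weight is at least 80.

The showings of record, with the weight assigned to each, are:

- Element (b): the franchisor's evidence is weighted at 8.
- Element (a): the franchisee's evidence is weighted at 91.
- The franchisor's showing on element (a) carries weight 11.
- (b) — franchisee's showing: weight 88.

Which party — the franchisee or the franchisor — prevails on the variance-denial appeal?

Stage 1 (franchisee, a substantially-more-likely showing, weight is at least 80): (a) net 91−11=80 ≥ 80 — meets; (b) net 88−8=80 ≥ 80 — meets.
  All elements met at the final stage.
Every stage carried; the franchisee prevails.

franchisee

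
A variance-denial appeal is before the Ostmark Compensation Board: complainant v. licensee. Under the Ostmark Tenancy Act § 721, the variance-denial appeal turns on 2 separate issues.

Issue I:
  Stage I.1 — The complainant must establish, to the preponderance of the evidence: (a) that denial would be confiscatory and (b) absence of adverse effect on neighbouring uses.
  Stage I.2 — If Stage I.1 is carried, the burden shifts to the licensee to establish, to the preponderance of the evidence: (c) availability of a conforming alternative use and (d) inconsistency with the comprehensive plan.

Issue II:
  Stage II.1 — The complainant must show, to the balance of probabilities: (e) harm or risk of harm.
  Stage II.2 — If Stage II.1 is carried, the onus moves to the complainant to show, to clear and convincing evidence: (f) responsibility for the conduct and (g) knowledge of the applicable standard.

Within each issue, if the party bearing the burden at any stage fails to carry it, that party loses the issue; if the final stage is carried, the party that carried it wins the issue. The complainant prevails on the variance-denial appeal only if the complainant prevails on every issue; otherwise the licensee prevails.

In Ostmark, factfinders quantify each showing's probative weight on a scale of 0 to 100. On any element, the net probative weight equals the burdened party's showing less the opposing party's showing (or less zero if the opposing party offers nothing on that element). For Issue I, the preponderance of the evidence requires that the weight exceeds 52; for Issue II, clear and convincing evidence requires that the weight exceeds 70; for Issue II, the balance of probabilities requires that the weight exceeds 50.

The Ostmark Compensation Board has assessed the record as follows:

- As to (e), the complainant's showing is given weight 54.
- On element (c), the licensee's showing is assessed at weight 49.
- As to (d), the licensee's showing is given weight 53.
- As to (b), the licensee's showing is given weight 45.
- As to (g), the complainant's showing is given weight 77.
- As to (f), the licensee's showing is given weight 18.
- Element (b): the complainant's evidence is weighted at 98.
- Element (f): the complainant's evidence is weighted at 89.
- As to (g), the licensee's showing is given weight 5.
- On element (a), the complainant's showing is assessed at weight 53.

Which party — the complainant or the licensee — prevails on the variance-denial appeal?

— Issue I —
Stage I.1 (complainant, the preponderance of the evidence, weight exceeds 52): (a) 53 > 52 — meets; (b) net 98−45=53 > 52 — meets.
  All elements met. The burden passes to the licensee.
Stage I.2 (licensee, the preponderance of the evidence, weight exceeds 52): (c) 49 ≤ 52 — fails; (d) 53 > 52 — meets.
  The licensee does not carry Stage I.2.
The complainant prevails on this issue.
— Issue II —
At Stage II.1 the complainant must meet the balance of probabilities (weight exceeds 50): on (e) the weight is 54, which does exceed 50, so (e) meets the standard.
  All elements met. The complainant retains the burden for Stage II.2.
At Stage II.2 the complainant must meet clear and convincing evidence (weight exceeds 70): on (f) the weight is 89 less the opposing 18 gives net 71, which does exceed 70, so (f) meets the standard; on (g) the weight is 77 less the opposing 5 gives net 72, which does exceed 70, so (g) meets the standard.
  Stage II.2 carried; the final stage is satisfied.
All stages carried — the complainant prevails on this issue.
Per-issue: Issue I → complainant; Issue II → complainant. The complainant must prevail on every issue; overall, the complainant prevails.

complainant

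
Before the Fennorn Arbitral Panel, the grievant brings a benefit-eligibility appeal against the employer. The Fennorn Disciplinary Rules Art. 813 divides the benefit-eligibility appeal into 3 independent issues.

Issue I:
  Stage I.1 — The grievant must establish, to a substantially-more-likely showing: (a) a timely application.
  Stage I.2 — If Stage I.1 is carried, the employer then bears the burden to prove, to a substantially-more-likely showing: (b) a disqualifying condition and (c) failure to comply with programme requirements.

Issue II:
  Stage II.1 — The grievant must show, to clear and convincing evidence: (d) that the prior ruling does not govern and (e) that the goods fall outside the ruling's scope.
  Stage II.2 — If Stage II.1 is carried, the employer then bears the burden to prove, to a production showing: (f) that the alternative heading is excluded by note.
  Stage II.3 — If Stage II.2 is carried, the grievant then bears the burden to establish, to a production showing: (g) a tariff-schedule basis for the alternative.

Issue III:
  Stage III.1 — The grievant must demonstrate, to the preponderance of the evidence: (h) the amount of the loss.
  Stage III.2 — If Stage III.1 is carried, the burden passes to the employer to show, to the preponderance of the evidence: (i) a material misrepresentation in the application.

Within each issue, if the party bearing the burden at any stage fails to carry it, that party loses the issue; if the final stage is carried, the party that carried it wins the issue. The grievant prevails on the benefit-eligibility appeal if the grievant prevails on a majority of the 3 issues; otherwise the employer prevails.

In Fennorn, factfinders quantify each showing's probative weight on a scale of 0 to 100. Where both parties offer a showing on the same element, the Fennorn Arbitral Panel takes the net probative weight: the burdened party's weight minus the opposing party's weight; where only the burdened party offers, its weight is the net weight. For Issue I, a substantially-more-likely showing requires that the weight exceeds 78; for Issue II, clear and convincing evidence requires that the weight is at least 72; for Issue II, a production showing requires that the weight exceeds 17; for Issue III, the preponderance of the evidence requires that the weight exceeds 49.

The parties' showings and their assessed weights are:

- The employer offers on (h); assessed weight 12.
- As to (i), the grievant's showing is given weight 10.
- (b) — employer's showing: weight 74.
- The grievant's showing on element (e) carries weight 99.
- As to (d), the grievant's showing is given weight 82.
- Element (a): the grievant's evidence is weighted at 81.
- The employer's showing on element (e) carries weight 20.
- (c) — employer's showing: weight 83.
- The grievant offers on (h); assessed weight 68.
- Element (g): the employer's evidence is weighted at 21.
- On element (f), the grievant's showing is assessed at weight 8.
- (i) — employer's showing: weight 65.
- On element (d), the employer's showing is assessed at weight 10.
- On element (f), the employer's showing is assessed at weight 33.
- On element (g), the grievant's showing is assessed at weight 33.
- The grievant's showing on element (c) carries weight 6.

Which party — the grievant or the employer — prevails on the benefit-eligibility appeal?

— Issue I —
At Stage I.1 the grievant must meet a substantially-more-likely showing (weight exceeds 78): on (a) the weight is 81, > 78, so (a) meets the standard.
  The grievant carries Stage I.1; the employer now bears the burden.
At Stage I.2 the employer must meet a substantially-more-likely showing (weight exceeds 78): on (b) the weight is 74, ≤ 78, so (b) does not meet the standard; on (c) the weight is 83 less the opposing 6 gives net 77, which does not exceed 78, so (c) does not meet the standard.
  The employer does not carry Stage I.2.
The grievant prevails on this issue.
— Issue II —
Stage II.1 — burden on grievant; standard: clear and convincing evidence (weight is at least 72).
    (d): 82 − 10 = 72 ≥ 72 [met]
    (e): 99 − 20 = 79 ≥ 72 [met]
  Stage II.1 is satisfied; the onus moves to the employer.
Stage II.2 — burden on employer; standard: a production showing (weight exceeds 17).
    (f): 33 − 8 = 25 > 17 [met]
  All elements met. The burden passes to the grievant.
Stage II.3 — burden on grievant; standard: a production showing (weight exceeds 17).
    (g): 33 − 21 = 12 ≤ 17 [not met]
  The grievant does not carry Stage II.3.
So the employer prevails on this issue.
— Issue III —
At Stage III.1 the grievant must meet the preponderance of the evidence (weight exceeds 49): on (h) the weight is 68 less the opposing 12 gives net 56, > 49, so (h) meets the standard.
  The grievant carries Stage III.1; the employer now bears the burden.
At Stage III.2 the employer must meet the preponderance of the evidence (weight exceeds 49): on (i) the weight is 65 less the opposing 10 gives net 55, which does exceed 49, so (i) meets the standard.
  All elements met at the final stage.
Every stage carried; the employer prevails on this issue.
Per-issue: Issue I → grievant; Issue II → employer; Issue III → employer. The grievant must prevail on a majority of issues; overall, the employer prevails.

employer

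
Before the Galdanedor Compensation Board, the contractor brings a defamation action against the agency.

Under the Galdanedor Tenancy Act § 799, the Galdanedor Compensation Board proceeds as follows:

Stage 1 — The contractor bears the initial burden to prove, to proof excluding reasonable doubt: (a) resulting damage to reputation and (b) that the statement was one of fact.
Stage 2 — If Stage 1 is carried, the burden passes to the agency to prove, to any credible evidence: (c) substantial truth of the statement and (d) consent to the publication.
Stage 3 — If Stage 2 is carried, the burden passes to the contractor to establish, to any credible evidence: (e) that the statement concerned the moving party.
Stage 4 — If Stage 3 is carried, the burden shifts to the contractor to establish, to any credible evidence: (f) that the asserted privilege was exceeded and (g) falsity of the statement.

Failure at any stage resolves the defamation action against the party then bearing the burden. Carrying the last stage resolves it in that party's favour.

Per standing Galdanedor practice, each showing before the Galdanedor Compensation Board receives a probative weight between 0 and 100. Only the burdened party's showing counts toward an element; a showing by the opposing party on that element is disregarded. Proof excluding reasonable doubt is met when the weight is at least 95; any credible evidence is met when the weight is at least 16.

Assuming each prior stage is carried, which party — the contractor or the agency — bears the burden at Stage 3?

Stage 3's rule assigns the burden to the contractor (to any credible evidence).

contractor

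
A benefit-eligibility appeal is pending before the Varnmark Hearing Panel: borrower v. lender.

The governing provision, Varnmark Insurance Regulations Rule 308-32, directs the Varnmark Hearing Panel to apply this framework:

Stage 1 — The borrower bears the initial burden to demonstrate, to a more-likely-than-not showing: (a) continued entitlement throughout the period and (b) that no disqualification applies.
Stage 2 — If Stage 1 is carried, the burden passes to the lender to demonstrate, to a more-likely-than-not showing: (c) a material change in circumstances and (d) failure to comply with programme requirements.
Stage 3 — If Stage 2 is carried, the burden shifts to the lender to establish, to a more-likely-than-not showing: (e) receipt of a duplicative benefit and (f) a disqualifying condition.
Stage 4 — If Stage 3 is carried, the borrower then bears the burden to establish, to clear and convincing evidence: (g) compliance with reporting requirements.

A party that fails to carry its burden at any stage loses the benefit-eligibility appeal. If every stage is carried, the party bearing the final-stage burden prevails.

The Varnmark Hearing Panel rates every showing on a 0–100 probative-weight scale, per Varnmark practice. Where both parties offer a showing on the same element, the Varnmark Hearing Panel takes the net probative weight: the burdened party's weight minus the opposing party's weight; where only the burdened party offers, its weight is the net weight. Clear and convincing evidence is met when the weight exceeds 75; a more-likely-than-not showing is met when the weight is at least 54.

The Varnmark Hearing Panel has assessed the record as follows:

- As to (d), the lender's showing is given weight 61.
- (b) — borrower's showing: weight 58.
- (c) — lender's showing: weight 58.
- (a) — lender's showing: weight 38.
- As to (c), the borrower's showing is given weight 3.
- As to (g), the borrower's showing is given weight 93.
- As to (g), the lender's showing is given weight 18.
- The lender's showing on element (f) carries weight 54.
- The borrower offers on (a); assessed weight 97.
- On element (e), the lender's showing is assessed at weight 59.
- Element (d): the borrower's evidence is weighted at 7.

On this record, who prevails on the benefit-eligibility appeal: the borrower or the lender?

At Stage 1 the borrower must meet a more-likely-than-not showing (weight is at least 54): on (a) the weight is 97 less the opposing 38 gives net 59, ≥ 54, so (a) meets the standard; on (b) the weight is 58, which does reach 54, so (b) meets the standard.
  All elements met. The burden passes to the lender.
At Stage 2 the lender must meet a more-likely-than-not showing (weight is at least 54): on (c) the weight is 58 less the opposing 3 gives net 55, ≥ 54, so (c) meets the standard; on (d) the weight is 61 less the opposing 7 gives net 54, ≥ 54, so (d) meets the standard.
  All elements met. The lender retains the burden for Stage 3.
At Stage 3 the lender must meet a more-likely-than-not showing (weight is at least 54): on (e) the weight is 59, ≥ 54, so (e) meets the standard; on (f) the weight is 54, which does reach 54, so (f) meets the standard.
  All elements met. The burden passes to the borrower.
At Stage 4 the borrower must meet clear and convincing evidence (weight exceeds 75): on (g) the weight is 93 less the opposing 18 gives net 75, ≤ 75, so (g) does not meet the standard.
  The borrower does not carry Stage 4.
The analysis ends at Stage 4; the lender prevails.

lender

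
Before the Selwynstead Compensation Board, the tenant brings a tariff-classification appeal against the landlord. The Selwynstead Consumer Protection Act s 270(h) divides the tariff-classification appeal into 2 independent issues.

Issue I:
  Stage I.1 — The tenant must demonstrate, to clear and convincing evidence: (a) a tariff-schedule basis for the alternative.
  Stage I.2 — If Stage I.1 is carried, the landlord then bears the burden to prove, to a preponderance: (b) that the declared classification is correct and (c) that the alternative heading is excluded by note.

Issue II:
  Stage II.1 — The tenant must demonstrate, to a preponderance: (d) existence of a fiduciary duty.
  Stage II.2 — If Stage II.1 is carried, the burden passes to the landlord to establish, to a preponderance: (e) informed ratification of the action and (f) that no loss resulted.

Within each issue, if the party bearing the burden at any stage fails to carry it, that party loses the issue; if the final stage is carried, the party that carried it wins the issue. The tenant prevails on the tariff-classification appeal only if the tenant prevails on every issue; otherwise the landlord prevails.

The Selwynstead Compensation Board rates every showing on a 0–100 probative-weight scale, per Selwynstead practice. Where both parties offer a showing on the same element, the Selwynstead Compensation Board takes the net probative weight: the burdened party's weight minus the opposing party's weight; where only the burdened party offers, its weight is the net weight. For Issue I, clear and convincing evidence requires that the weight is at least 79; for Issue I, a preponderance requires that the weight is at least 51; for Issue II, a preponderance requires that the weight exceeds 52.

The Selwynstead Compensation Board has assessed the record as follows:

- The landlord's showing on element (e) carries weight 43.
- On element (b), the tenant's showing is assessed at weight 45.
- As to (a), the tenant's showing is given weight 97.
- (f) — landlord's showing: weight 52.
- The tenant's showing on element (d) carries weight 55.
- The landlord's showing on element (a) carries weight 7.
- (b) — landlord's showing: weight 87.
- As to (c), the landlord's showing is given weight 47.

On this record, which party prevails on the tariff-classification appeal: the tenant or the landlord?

— Issue I —
Stage I.1 — burden on tenant; standard: clear and convincing evidence (weight is at least 79).
    (a): 97 − 7 = 90 ≥ 79 [met]
  Stage I.1 carried; the burden shifts to the landlord.
Stage I.2 — burden on landlord; standard: a preponderance (weight is at least 51).
    (b): 87 − 45 = 42 < 51 [not met]
    (c): 47 < 51 [not met]
  Not every element is met, so the landlord fails to carry Stage I.2.
The tenant prevails on this issue.
— Issue II —
Stage II.1 (tenant, a preponderance, weight exceeds 52): (d) 55 > 52 — meets.
  The tenant carries Stage II.1; the landlord now bears the burden.
Stage II.2 (landlord, a preponderance, weight exceeds 52): (e) 43 ≤ 52 — fails; (f) 52 ≤ 52 — fails.
  The landlord does not carry Stage II.2.
So the tenant prevails on this issue.
Per-issue: Issue I → tenant; Issue II → tenant. The tenant must prevail on every issue; overall, the tenant prevails.

tenant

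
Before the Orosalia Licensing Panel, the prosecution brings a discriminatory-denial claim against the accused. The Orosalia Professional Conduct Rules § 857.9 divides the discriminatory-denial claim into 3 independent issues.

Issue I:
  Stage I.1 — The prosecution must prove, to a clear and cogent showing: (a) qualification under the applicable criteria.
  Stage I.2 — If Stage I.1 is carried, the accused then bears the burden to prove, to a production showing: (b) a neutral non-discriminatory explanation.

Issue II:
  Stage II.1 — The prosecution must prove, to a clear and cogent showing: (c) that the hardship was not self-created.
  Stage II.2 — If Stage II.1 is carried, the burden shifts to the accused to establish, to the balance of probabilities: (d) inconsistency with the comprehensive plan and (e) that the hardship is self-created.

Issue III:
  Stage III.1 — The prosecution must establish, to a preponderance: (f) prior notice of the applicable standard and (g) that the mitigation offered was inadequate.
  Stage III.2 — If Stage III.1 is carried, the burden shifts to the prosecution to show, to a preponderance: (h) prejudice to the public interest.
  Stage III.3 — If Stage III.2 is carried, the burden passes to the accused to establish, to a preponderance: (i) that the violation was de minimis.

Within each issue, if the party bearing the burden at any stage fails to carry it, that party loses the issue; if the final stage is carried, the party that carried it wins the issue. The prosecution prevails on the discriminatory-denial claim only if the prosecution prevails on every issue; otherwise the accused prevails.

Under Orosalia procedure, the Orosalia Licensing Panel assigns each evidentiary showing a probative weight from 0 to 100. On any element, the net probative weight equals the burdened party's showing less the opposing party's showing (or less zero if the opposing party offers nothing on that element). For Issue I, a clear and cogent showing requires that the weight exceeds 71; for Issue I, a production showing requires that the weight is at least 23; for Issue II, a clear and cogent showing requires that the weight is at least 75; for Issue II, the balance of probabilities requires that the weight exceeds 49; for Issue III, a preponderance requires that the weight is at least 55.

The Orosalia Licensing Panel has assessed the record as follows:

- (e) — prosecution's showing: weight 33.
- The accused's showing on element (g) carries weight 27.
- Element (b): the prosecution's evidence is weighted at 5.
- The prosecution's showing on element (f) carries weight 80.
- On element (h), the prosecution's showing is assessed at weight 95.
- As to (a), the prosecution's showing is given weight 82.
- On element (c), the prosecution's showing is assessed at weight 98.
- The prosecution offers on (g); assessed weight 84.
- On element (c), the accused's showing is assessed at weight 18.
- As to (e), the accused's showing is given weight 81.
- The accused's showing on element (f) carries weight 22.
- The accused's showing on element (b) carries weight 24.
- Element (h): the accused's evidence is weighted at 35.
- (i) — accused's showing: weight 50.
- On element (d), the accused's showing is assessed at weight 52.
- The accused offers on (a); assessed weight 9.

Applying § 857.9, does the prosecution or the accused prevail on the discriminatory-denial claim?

— Issue I —
Stage I.1 — burden on prosecution; standard: a clear and cogent showing (weight exceeds 71).
    (a): 82 − 9 = 73 > 71 [met]
  Stage I.1 is satisfied; the onus moves to the accused.
Stage I.2 — burden on accused; standard: a production showing (weight is at least 23).
    (b): 24 − 5 = 19 < 23 [not met]
  Stage I.2 not carried; the accused fails its burden.
The prosecution prevails on this issue.
— Issue II —
Stage II.1 — burden on prosecution; standard: a clear and cogent showing (weight is at least 75).
    (c): 98 − 18 = 80 ≥ 75 [met]
  Stage II.1 carried; the burden shifts to the accused.
Stage II.2 — burden on accused; standard: the balance of probabilities (weight exceeds 49).
    (d): 52 > 49 [met]
    (e): 81 − 33 = 48 ≤ 49 [not met]
  Not every element is met, so the accused fails to carry Stage II.2.
So the prosecution prevails on this issue.
— Issue III —
At Stage III.1 the prosecution must meet a preponderance (weight is at least 55): on (f) the weight is 80 less the opposing 22 gives net 58, which does reach 55, so (f) meets the standard; on (g) the weight is 84 less the opposing 27 gives net 57, which does reach 55, so (g) meets the standard.
  All elements met. The prosecution retains the burden for Stage III.2.
At Stage III.2 the prosecution must meet a preponderance (weight is at least 55): on (h) the weight is 95 less the opposing 35 gives net 60, which does reach 55, so (h) meets the standard.
  The prosecution carries Stage III.2; the accused now bears the burden.
At Stage III.3 the accused must meet a preponderance (weight is at least 55): on (i) the weight is 50, < 55, so (i) does not meet the standard.
  Stage III.3 not carried; the accused fails its burden.
So the prosecution prevails on this issue.
Per-issue: Issue I → prosecution; Issue II → prosecution; Issue III → prosecution. The prosecution must prevail on every issue; overall, the prosecution prevails.

prosecution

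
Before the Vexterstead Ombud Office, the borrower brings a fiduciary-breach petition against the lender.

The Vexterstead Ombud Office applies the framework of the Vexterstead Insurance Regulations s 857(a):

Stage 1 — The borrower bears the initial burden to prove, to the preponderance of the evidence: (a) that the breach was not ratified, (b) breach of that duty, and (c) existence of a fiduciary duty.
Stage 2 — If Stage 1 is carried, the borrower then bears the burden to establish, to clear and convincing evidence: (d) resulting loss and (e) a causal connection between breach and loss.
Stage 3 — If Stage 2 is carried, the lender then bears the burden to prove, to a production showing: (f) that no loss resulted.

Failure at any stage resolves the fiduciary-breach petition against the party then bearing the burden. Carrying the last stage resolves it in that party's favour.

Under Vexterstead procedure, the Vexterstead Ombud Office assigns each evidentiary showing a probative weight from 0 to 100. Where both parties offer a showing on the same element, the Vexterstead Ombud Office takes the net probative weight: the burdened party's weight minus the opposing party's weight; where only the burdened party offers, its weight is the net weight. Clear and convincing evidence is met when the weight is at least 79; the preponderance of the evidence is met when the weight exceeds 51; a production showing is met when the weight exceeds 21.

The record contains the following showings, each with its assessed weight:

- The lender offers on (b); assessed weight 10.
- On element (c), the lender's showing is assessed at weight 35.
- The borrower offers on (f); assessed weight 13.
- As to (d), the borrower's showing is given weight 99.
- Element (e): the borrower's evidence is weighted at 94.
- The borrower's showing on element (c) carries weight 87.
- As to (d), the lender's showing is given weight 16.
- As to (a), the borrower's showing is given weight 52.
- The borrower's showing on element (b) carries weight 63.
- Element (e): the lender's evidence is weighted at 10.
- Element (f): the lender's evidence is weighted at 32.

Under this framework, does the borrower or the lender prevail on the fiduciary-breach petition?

borrower

Stage 1 — burden on borrower; standard: the preponderance of the evidence (weight exceeds 51).
    (a): 52 > 51 [met]
    (b): 63 − 10 = 53 > 51 [met]
    (c): 87 − 35 = 52 > 51 [met]
  All elements met. The borrower retains the burden for Stage 2.
Stage 2 — burden on borrower; standard: clear and convincing evidence (weight is at least 79).
    (d): 99 − 16 = 83 ≥ 79 [met]
    (e): 94 − 10 = 84 ≥ 79 [met]
  The borrower carries Stage 2; the lender now bears the burden.
Stage 3 — burden on lender; standard: a production showing (weight exceeds 21).
    (f): 32 − 13 = 19 ≤ 21 [not met]
  Stage 3 not carried; the lender fails its burden.
The analysis ends at Stage 3; the borrower prevails.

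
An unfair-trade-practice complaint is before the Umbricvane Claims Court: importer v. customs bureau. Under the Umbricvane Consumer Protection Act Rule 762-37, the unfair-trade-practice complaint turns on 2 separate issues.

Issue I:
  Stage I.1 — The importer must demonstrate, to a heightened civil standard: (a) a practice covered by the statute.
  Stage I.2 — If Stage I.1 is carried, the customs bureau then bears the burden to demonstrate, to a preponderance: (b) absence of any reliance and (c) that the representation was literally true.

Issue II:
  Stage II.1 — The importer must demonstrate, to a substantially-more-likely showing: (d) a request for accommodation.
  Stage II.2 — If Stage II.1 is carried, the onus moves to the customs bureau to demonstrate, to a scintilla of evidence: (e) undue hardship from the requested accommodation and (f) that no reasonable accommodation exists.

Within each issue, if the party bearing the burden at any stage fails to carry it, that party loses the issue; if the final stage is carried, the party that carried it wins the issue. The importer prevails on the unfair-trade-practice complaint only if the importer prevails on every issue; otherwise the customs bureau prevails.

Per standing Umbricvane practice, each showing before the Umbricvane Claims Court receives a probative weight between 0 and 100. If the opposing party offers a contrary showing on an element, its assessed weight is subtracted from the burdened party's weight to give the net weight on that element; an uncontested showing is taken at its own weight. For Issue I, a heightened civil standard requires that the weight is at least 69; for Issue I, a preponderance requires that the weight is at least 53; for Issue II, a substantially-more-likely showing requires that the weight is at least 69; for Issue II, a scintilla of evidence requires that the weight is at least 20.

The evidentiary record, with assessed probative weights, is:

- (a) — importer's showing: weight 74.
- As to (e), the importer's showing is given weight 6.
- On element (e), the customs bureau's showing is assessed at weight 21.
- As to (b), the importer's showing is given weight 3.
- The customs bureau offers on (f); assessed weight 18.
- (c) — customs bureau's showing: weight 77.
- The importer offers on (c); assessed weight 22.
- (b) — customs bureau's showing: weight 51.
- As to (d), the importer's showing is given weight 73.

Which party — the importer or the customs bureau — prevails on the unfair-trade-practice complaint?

— Issue I —
At Stage I.1 the importer must meet a heightened civil standard (weight is at least 69): on (a) the weight is 74, which does reach 69, so (a) meets the standard.
  The importer carries Stage I.1; the customs bureau now bears the burden.
At Stage I.2 the customs bureau must meet a preponderance (weight is at least 53): on (b) the weight is 51 less the opposing 3 gives net 48, which does not reach 53, so (b) does not meet the standard; on (c) the weight is 77 less the opposing 22 gives net 55, which does reach 53, so (c) meets the standard.
  Stage I.2 not carried; the customs bureau fails its burden.
The analysis ends at Stage I.2; the importer prevails on this issue.
— Issue II —
Stage II.1 (importer, a substantially-more-likely showing, weight is at least 69): (d) 73 ≥ 69 — meets.
  All elements met. The burden passes to the customs bureau.
Stage II.2 (customs bureau, a scintilla of evidence, weight is at least 20): (e) net 21−6=15 < 20 — fails; (f) 18 < 20 — fails.
  Stage II.2 not carried; the customs bureau fails its burden.
The importer prevails on this issue.
Per-issue: Issue I → importer; Issue II → importer. The importer must prevail on every issue; overall, the importer prevails.

importer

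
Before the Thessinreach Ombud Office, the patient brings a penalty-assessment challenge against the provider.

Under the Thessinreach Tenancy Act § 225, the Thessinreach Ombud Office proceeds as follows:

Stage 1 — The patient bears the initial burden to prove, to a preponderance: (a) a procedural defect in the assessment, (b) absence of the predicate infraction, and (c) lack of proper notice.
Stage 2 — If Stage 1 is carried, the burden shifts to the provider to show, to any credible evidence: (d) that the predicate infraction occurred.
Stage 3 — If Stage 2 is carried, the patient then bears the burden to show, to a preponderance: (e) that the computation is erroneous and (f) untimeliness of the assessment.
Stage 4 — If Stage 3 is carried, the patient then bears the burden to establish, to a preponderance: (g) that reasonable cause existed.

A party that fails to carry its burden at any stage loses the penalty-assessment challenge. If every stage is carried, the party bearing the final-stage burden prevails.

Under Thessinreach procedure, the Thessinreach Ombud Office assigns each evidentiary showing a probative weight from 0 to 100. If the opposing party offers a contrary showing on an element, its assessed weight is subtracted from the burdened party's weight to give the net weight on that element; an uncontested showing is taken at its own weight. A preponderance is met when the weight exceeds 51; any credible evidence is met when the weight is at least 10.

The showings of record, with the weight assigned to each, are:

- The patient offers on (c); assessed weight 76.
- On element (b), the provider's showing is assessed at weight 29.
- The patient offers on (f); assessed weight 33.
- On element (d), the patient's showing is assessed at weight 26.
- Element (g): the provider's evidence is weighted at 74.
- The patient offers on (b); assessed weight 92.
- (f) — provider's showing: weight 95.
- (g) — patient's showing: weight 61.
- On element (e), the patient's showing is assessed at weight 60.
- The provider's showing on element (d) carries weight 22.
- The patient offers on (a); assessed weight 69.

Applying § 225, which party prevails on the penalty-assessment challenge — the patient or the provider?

patient

Stage 1 (patient, a preponderance, weight exceeds 51): (a) 69 > 51 — meets; (b) net 92−29=63 > 51 — meets; (c) 76 > 51 — meets.
  Stage 1 is satisfied; the onus moves to the provider.
Stage 2 (provider, any credible evidence, weight is at least 10): (d) net 22−26=-4 < 10 — fails.
  Stage 2 not carried; the provider fails its burden.
So the patient prevails.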